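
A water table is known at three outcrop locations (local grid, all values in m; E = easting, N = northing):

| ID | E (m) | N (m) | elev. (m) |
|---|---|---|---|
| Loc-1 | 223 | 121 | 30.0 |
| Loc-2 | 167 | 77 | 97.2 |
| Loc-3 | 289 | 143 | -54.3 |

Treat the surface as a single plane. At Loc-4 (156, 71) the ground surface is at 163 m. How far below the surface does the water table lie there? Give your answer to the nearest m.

Let the plane be z = a·E + b·N + c.
Loc-2−Loc-1: −56a − 44b = 67.2;  Loc-3−Loc-1: 66a + 22b = −84.3.
Solving gives a = −1.33421, b = 0.17081.
Then c = 30 − a·223 − b·121 = 306.86.
At (156, 71): z_contact = −208.1 + 12.1 + 306.86 = 110.9 m.
Depth below ground = 163 − 110.9 = 52 m.

52 m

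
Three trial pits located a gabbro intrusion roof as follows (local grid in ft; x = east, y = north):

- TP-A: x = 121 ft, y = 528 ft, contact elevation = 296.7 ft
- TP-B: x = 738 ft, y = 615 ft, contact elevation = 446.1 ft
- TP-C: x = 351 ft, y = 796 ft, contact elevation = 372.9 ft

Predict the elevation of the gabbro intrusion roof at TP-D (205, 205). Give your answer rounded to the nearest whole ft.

288 ft

Let the plane be z = a·x + b·y + c.
TP-B−TP-A: 617a + 87b = 149.4;  TP-C−TP-A: 230a + 268b = 76.2.
Solving gives a = 0.22986, b = 0.08706.
Then c = 296.7 − a·121 − b·528 = 222.92.
At (205, 205): z = 47.1 + 17.8 + 222.92 = 287.9 ft.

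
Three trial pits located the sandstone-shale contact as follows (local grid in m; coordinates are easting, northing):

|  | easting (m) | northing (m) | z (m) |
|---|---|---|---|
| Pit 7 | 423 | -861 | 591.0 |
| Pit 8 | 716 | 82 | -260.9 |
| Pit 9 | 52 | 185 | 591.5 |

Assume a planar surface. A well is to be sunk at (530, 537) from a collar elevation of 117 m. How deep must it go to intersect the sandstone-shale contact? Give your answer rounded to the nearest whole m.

344 m

Two edge vectors: Pit 7→Pit 8 = (293, 943, -851.9), Pit 7→Pit 9 = (-371, 1046, 0.5).
Normal n = (Pit 7→Pit 8) × (Pit 7→Pit 9) = (891558.9, 315908.4, 656331).
So ∂z/∂easting = −n_x/n_z = −1.35840 and ∂z/∂northing = −n_y/n_z = −0.48132.
Intercept c from Pit 7: 591 + 574.60 − 414.42 = 751.18.
At (530, 537): z_contact = −720.0 − 258.5 + 751.18 = -227.2 m.
Depth below ground = 117 − (-227.2) = 344 m.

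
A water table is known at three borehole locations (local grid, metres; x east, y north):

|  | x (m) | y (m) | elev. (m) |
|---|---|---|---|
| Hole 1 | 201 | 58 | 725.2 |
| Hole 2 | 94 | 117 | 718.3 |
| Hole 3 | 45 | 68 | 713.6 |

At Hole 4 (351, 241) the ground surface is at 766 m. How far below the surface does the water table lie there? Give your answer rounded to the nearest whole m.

Let the plane be z = a·x + b·y + c.
Hole 2−Hole 1: −107a + 59b = −6.9;  Hole 3−Hole 1: −156a + 10b = −11.6.
Solving gives a = 0.07566, b = 0.02026.
Then c = 725.2 − a·201 − b·58 = 708.82.
At (351, 241): z_contact = 26.6 + 4.9 + 708.82 = 740.3 m.
Depth below ground = 766 − 740.3 = 26 m.

26 m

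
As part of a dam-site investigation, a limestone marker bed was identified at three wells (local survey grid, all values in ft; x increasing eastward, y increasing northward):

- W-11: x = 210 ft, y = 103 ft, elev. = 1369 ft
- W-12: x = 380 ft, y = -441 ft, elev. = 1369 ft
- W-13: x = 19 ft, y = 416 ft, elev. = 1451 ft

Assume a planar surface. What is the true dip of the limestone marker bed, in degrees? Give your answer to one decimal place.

Two edge vectors: W-11→W-12 = (170, -544, 0), W-11→W-13 = (-191, 313, 82).
Normal n = (W-11→W-12) × (W-11→W-13) = (-44608, -13940, -50694).
So ∂z/∂x = −n_x/n_z = −0.87995 and ∂z/∂y = −n_y/n_z = −0.27498.
Gradient magnitude |∇z| = √(a² + b²) = √(0.77431 + 0.07562) = 0.92191.
True dip = arctan(0.92191) = 42.7°, dipping toward ENE (azimuth ≈ 073°).

42.7°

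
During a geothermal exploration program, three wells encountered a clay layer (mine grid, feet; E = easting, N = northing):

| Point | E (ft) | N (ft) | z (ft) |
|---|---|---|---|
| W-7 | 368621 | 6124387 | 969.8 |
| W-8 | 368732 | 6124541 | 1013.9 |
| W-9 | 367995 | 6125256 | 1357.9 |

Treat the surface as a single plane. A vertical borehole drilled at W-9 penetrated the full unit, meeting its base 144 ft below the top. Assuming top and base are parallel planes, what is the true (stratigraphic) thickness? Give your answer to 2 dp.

Two edge vectors: W-7→W-8 = (111, 154, 44.1), W-7→W-9 = (-626, 869, 388.1).
Normal n = (W-7→W-8) × (W-7→W-9) = (21444.5, -70685.7, 192863).
So ∂z/∂E = −n_x/n_z = −0.11119 and ∂z/∂N = −n_y/n_z = 0.36651.
|∇z| = √(a²+b²) = 0.38300, so dip δ = arctan(0.38300) = 20.96°.
True thickness = vertical thickness × cos δ = 144 × cos 20.96° = 134.47 ft.

134.47 ft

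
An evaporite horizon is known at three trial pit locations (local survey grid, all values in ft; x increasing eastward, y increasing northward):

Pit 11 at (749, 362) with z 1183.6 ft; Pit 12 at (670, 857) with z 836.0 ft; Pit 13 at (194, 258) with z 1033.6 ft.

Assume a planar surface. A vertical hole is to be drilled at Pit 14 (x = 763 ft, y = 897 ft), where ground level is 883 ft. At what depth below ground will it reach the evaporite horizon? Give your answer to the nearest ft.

36 ft

Let the plane be z = a·x + b·y + c.
Pit 12−Pit 11: −79a + 495b = −347.6;  Pit 13−Pit 11: −555a − 104b = −150.
Solving gives a = 0.39019, b = −0.63995.
Then c = 1183.6 − a·749 − b·362 = 1123.01.
At (763, 897): z_contact = 297.7 − 574.0 + 1123.01 = 846.7 ft.
Depth below ground = 883 − 846.7 = 36 ft.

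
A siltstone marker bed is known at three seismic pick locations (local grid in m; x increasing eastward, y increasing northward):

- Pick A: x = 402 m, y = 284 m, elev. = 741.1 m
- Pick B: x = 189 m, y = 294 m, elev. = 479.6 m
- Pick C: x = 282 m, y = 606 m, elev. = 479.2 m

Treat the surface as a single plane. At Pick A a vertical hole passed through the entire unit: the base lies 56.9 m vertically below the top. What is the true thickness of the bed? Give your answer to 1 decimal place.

Let the plane be z = a·x + b·y + c.
Pick B−Pick A: −213a + 10b = −261.5;  Pick C−Pick A: −120a + 322b = −261.9.
Solving gives a = 1.21070, b = −0.36216.
|∇z| = √(a²+b²) = 1.26370, so dip δ = arctan(1.26370) = 51.64°.
True thickness = vertical thickness × cos δ = 56.9 × cos 51.64° = 35.3 m.

35.3 m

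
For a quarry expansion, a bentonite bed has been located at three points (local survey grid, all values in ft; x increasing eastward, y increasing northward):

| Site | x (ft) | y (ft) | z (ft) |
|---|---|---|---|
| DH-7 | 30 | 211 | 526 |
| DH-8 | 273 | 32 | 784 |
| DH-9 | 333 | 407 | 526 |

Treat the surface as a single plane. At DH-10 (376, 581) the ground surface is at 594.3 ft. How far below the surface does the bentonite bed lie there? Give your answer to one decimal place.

Two edge vectors: DH-7→DH-8 = (243, -179, 258), DH-7→DH-9 = (303, 196, 0).
Normal n = (DH-7→DH-8) × (DH-7→DH-9) = (-50568, 78174, 101865).
So ∂z/∂x = −n_x/n_z = 0.49642 and ∂z/∂y = −n_y/n_z = −0.76743.
Intercept c from DH-7: 526 − 14.89 + 161.93 = 673.03.
At (376, 581): z_contact = 186.65 − 445.88 + 673.03 = 413.81 ft.
Depth below ground = 594.3 − 413.81 = 180.5 ft.

180.5 ft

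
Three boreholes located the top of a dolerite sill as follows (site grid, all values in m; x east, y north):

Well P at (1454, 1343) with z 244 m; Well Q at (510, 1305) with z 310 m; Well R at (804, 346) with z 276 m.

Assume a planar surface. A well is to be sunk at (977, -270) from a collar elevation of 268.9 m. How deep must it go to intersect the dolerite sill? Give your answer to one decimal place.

Let the plane be z = a·x + b·y + c.
Well Q−Well P: −944a − 38b = 66;  Well R−Well P: −650a − 997b = 32.
Solving gives a = −0.070473, b = 0.013849.
Then c = 244 − a·1454 − b·1343 = 327.87.
At (977, -270): z_contact = −68.85 − 3.74 + 327.87 = 255.28 m.
Depth below ground = 268.9 − 255.28 = 13.6 m.

13.6 m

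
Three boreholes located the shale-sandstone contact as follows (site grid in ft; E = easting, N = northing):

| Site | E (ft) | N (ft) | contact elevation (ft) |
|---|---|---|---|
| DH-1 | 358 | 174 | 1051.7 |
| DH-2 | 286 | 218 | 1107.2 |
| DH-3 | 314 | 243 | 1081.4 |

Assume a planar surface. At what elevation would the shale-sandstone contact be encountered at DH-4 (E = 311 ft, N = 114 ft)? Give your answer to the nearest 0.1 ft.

Two edge vectors: DH-1→DH-2 = (-72, 44, 55.5), DH-1→DH-3 = (-44, 69, 29.7).
Normal n = (DH-1→DH-2) × (DH-1→DH-3) = (-2522.7, -303.6, -3032).
So ∂z/∂E = −n_x/n_z = −0.83203 and ∂z/∂N = −n_y/n_z = −0.10013.
Intercept c from DH-1: 1051.7 + 297.86 + 17.42 = 1366.99.
At (311, 114): z = −258.8 − 11.4 + 1366.99 = 1096.8 ft.

1096.8 ft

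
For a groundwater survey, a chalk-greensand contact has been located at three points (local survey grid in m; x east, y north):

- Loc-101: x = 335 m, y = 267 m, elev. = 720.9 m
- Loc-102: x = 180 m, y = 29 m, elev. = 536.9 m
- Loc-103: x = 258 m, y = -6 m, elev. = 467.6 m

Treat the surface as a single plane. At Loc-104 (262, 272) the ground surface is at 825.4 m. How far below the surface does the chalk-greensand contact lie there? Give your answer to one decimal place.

68.7 m

Two edge vectors: Loc-101→Loc-102 = (-155, -238, -184), Loc-101→Loc-103 = (-77, -273, -253.3).
Normal n = (Loc-101→Loc-102) × (Loc-101→Loc-103) = (10053.4, -25093.5, 23989).
So ∂z/∂x = −n_x/n_z = −0.41908 and ∂z/∂y = −n_y/n_z = 1.04604.
Intercept c from Loc-101: 720.9 + 140.39 − 279.29 = 582.00.
At (262, 272): z_contact = −109.80 + 284.52 + 582.00 = 756.72 m.
Depth below ground = 825.4 − 756.72 = 68.7 m.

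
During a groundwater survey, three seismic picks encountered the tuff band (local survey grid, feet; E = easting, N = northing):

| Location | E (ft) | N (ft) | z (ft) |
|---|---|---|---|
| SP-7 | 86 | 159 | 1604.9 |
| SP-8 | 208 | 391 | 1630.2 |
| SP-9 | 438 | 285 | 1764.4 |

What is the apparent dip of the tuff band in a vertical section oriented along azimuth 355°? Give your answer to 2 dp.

Two edge vectors: SP-7→SP-8 = (122, 232, 25.3), SP-7→SP-9 = (352, 126, 159.5).
Normal n = (SP-7→SP-8) × (SP-7→SP-9) = (33816.2, -10553.4, -66292).
So ∂z/∂E = −n_x/n_z = 0.51011 and ∂z/∂N = −n_y/n_z = −0.15920.
Unit vector along 355° is (sin 355°, cos 355°) = (-0.0872, 0.9962).
Slope in that direction = a·(-0.0872) + b·(0.9962) = −0.20305.
Apparent dip = arctan|0.20305| = 11.48° (true dip is 28.1°, so apparent ≤ true as expected).

11.48°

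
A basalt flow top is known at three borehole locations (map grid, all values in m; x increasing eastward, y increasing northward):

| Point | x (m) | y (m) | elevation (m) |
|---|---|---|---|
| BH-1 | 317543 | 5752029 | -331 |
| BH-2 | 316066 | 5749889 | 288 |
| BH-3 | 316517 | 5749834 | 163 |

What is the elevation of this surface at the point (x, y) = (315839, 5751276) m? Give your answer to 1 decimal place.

228.1 m

Let the plane be z = a·x + b·y + c.
BH-2−BH-1: −1477a − 2140b = 619;  BH-3−BH-1: −1026a − 2195b = 494.
Solving gives a = −0.288180624, b = −0.090353841.
Then c = -331 − a·317543 − b·5752029 = 610896.65.
At (315839, 5751276): z = −91018.7 − 519649.9 + 610896.65 = 228.1 m.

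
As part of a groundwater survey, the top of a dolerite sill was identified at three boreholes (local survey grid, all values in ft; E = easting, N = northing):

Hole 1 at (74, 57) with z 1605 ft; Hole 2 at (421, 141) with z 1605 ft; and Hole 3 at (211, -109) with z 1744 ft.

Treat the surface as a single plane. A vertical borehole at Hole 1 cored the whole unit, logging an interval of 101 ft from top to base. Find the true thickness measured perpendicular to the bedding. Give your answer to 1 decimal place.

82.0 ft

Let the plane be z = a·E + b·N + c.
Hole 2−Hole 1: 347a + 84b = 0;  Hole 3−Hole 1: 137a − 166b = 139.
Solving gives a = 0.16895, b = −0.69792.
|∇z| = √(a²+b²) = 0.71807, so dip δ = arctan(0.71807) = 35.68°.
True thickness = vertical thickness × cos δ = 101 × cos 35.68° = 82.0 ft.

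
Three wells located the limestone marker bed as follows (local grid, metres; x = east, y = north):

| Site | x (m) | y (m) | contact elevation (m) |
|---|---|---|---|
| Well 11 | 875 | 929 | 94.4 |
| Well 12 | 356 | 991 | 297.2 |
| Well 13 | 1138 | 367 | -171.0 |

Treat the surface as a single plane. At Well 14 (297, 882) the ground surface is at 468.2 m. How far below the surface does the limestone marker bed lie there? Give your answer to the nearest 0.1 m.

183.5 m

Let the plane be z = a·x + b·y + c.
Well 12−Well 11: −519a + 62b = 202.8;  Well 13−Well 11: 263a − 562b = −265.4.
Solving gives a = −0.354135, b = 0.306517.
Then c = 94.4 − a·875 − b·929 = 119.51.
At (297, 882): z_contact = −105.18 + 270.35 + 119.51 = 284.68 m.
Depth below ground = 468.2 − 284.68 = 183.5 m.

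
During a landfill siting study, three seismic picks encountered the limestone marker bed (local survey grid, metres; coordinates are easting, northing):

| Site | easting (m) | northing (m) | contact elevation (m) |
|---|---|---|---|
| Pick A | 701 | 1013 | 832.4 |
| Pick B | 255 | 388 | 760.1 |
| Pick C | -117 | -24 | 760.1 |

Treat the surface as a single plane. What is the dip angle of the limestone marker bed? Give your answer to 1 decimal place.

Let the plane be z = a·easting + b·northing + c.
Pick B−Pick A: −446a − 625b = −72.3;  Pick C−Pick A: −818a − 1037b = −72.3.
Solving gives a = −0.61105, b = 0.55173.
Gradient magnitude |∇z| = √(a² + b²) = √(0.37339 + 0.30440) = 0.82328.
True dip = arctan(0.82328) = 39.5°, dipping toward SE (azimuth ≈ 132°).

39.5°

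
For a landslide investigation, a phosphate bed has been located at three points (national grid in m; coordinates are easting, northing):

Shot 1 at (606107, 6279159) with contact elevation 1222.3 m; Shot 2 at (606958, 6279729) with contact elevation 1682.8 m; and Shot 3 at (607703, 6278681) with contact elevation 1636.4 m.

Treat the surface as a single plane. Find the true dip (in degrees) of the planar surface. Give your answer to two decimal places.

Let the plane be z = a·easting + b·northing + c.
Shot 2−Shot 1: 851a + 570b = 460.5;  Shot 3−Shot 1: 1596a − 478b = 414.1.
Solving gives a = 0.34649, b = 0.29059.
Gradient magnitude |∇z| = √(a² + b²) = √(0.12006 + 0.08444) = 0.45221.
True dip = arctan(0.45221) = 24.33°, dipping toward SW (azimuth ≈ 230°).

24.33°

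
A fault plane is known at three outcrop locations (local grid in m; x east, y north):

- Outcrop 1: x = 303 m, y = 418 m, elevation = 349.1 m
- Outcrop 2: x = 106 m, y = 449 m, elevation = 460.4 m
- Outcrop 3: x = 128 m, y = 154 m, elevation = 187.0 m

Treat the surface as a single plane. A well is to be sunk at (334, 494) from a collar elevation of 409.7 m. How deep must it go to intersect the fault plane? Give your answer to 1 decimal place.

Two edge vectors: Outcrop 1→Outcrop 2 = (-197, 31, 111.3), Outcrop 1→Outcrop 3 = (-175, -264, -162.1).
Normal n = (Outcrop 1→Outcrop 2) × (Outcrop 1→Outcrop 3) = (24358.1, -51411.2, 57433).
So ∂z/∂x = −n_x/n_z = −0.42411 and ∂z/∂y = −n_y/n_z = 0.89515.
Intercept c from Outcrop 1: 349.1 + 128.51 − 374.17 = 103.43.
At (334, 494): z_contact = −141.65 + 442.20 + 103.43 = 403.98 m.
Depth below ground = 409.7 − 403.98 = 5.7 m.

5.7 m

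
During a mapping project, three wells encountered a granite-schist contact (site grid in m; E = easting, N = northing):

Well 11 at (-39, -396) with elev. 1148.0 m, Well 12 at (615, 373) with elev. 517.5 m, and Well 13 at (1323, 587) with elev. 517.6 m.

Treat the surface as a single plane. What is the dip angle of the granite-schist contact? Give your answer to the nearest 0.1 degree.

Two edge vectors: Well 11→Well 12 = (654, 769, -630.5), Well 11→Well 13 = (1362, 983, -630.4).
Normal n = (Well 11→Well 12) × (Well 11→Well 13) = (135003.9, -446459.4, -404496).
So ∂z/∂E = −n_x/n_z = 0.33376 and ∂z/∂N = −n_y/n_z = −1.10374.
Gradient magnitude |∇z| = √(a² + b²) = √(0.11139 + 1.21825) = 1.15310.
True dip = arctan(1.15310) = 49.1°, dipping toward NNW (azimuth ≈ 343°).

49.1°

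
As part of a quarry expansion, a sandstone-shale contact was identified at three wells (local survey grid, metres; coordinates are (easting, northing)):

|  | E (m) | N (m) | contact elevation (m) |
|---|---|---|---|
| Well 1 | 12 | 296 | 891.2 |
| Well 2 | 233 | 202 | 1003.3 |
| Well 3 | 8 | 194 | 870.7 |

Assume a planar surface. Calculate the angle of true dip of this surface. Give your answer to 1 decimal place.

31.4°

Let the plane be z = a·E + b·N + c.
Well 2−Well 1: 221a − 94b = 112.1;  Well 3−Well 1: −4a − 102b = −20.5.
Solving gives a = 0.58300, b = 0.17812.
Gradient magnitude |∇z| = √(a² + b²) = √(0.33989 + 0.03173) = 0.60960.
True dip = arctan(0.60960) = 31.4°, dipping toward WSW (azimuth ≈ 253°).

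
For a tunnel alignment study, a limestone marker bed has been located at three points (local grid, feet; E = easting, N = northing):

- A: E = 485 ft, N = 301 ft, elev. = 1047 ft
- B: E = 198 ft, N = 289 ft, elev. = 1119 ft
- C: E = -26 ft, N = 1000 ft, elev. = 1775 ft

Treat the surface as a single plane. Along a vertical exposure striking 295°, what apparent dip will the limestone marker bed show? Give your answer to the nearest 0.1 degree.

Let the plane be z = a·E + b·N + c.
B−A: −287a − 12b = 72;  C−A: −511a + 699b = 728.
Solving gives a = −0.28569, b = 0.83264.
Unit vector along 295° is (sin 295°, cos 295°) = (-0.9063, 0.4226).
Slope in that direction = a·(-0.9063) + b·(0.4226) = 0.61081.
Apparent dip = arctan|0.61081| = 31.4° (true dip is 41.4°, so apparent ≤ true as expected).

31.4°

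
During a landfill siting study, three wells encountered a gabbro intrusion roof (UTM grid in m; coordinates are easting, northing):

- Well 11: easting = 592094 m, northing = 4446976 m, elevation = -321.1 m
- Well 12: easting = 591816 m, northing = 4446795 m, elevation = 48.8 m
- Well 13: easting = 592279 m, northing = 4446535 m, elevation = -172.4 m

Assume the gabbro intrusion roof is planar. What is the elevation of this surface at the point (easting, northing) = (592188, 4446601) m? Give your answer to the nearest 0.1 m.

Two edge vectors: Well 11→Well 12 = (-278, -181, 369.9), Well 11→Well 13 = (185, -441, 148.7).
Normal n = (Well 11→Well 12) × (Well 11→Well 13) = (136211.2, 109770.1, 156083).
So ∂z/∂easting = −n_x/n_z = −0.872684405 and ∂z/∂northing = −n_y/n_z = −0.703280306.
Intercept c from Well 11: -321.1 + 516711.20 + 3127470.64 = 3643860.74.
At (592188, 4446601): z = −516793.2 − 3127206.9 + 3643860.74 = -139.4 m.

-139.4 m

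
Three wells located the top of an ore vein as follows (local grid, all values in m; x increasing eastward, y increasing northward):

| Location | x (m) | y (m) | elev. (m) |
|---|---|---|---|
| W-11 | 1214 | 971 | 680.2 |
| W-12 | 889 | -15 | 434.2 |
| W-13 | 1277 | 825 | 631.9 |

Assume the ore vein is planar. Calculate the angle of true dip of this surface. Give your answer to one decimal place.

16.9°

Two edge vectors: W-11→W-12 = (-325, -986, -246), W-11→W-13 = (63, -146, -48.3).
Normal n = (W-11→W-12) × (W-11→W-13) = (11707.8, -31195.5, 109568).
So ∂z/∂x = −n_x/n_z = −0.10685 and ∂z/∂y = −n_y/n_z = 0.28471.
Gradient magnitude |∇z| = √(a² + b²) = √(0.01142 + 0.08106) = 0.30410.
True dip = arctan(0.30410) = 16.9°, dipping toward SSE (azimuth ≈ 159°).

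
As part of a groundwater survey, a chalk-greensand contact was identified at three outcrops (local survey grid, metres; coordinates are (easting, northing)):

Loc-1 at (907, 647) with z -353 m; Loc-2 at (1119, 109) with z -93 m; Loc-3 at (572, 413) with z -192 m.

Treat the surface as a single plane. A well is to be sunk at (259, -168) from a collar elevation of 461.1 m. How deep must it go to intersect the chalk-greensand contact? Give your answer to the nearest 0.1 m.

311.5 m

Two edge vectors: Loc-1→Loc-2 = (212, -538, 260), Loc-1→Loc-3 = (-335, -234, 161).
Normal n = (Loc-1→Loc-2) × (Loc-1→Loc-3) = (-25778, -121232, -229838).
So ∂z/∂E = −n_x/n_z = −0.112157 and ∂z/∂N = −n_y/n_z = −0.527467.
Intercept c from Loc-1: -353 + 101.73 + 341.27 = 90.00.
At (259, -168): z_contact = −29.05 + 88.61 + 90.00 = 149.56 m.
Depth below ground = 461.1 − 149.56 = 311.5 m.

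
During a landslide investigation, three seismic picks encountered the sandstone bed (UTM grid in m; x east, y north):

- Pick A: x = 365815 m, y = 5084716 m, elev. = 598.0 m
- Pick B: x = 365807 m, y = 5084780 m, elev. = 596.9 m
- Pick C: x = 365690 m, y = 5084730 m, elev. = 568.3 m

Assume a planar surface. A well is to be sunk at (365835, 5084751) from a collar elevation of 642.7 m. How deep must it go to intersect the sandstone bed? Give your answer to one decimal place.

Let the plane be z = a·x + b·y + c.
Pick B−Pick A: −8a + 64b = −1.1;  Pick C−Pick A: −125a + 14b = −29.7.
Solving gives a = 0.239021298, b = 0.012690162.
Then c = 598 − a·365815 − b·5084716 = −151365.45.
At (365835, 5084751): z_contact = 87442.36 + 64526.32 − 151365.45 = 603.22 m.
Depth below ground = 642.7 − 603.22 = 39.5 m.

39.5 m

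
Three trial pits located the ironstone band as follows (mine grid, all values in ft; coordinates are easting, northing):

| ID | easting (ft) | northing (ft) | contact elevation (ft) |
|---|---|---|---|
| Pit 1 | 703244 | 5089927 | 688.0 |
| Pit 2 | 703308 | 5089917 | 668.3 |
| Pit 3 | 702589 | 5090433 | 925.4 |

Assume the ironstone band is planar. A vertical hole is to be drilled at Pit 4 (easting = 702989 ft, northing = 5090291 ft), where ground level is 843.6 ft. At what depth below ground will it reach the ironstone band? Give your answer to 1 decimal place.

48.4 ft

Two edge vectors: Pit 1→Pit 2 = (64, -10, -19.7), Pit 1→Pit 3 = (-655, 506, 237.4).
Normal n = (Pit 1→Pit 2) × (Pit 1→Pit 3) = (7594.2, -2290.1, 25834).
So ∂z/∂easting = −n_x/n_z = −0.293961446 and ∂z/∂northing = −n_y/n_z = 0.088646745.
Intercept c from Pit 1: 688 + 206726.62 − 451205.46 = −243790.84.
At (702989, 5090291): z_contact = −206651.66 + 451237.73 − 243790.84 = 795.23 ft.
Depth below ground = 843.6 − 795.23 = 48.4 ft.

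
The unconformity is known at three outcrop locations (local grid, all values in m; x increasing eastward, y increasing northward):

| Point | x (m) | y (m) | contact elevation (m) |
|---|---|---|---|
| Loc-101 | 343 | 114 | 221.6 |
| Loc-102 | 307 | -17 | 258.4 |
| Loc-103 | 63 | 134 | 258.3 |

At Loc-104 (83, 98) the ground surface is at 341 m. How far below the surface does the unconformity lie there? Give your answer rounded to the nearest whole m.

77 m

Let the plane be z = a·x + b·y + c.
Loc-102−Loc-101: −36a − 131b = 36.8;  Loc-103−Loc-101: −280a + 20b = 36.7.
Solving gives a = −0.14823, b = −0.24018.
Then c = 221.6 − a·343 − b·114 = 299.82.
At (83, 98): z_contact = −12.3 − 23.5 + 299.82 = 264.0 m.
Depth below ground = 341 − 264.0 = 77 m.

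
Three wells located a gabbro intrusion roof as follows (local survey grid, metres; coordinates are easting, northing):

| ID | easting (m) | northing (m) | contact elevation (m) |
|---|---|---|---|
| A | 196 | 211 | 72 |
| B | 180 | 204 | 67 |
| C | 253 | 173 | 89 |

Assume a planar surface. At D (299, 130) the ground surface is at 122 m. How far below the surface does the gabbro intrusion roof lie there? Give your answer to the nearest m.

19 m

Two edge vectors: A→B = (-16, -7, -5), A→C = (57, -38, 17).
Normal n = (A→B) × (A→C) = (-309, -13, 1007).
So ∂z/∂easting = −n_x/n_z = 0.30685 and ∂z/∂northing = −n_y/n_z = 0.01291.
Intercept c from A: 72 − 60.14 − 2.72 = 9.13.
At (299, 130): z_contact = 91.7 + 1.7 + 9.13 = 102.6 m.
Depth below ground = 122 − 102.6 = 19 m.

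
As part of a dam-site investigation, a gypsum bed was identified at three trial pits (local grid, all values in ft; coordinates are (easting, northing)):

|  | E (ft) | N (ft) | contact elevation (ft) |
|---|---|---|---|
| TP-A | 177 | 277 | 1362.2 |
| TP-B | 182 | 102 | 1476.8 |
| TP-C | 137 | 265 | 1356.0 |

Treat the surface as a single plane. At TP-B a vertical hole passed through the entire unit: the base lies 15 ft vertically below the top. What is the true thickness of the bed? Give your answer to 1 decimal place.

Two edge vectors: TP-A→TP-B = (5, -175, 114.6), TP-A→TP-C = (-40, -12, -6.2).
Normal n = (TP-A→TP-B) × (TP-A→TP-C) = (2460.2, -4553, -7060).
So ∂z/∂E = −n_x/n_z = 0.34847 and ∂z/∂N = −n_y/n_z = −0.64490.
|∇z| = √(a²+b²) = 0.73303, so dip δ = arctan(0.73303) = 36.24°.
True thickness = vertical thickness × cos δ = 15 × cos 36.24° = 12.1 ft.

12.1 ft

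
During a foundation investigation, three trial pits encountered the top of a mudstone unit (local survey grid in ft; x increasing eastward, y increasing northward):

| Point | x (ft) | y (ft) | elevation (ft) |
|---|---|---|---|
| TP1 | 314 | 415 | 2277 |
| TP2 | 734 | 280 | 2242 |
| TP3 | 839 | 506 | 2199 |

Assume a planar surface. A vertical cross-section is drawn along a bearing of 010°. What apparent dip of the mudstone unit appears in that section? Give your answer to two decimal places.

Let the plane be z = a·x + b·y + c.
TP2−TP1: 420a − 135b = −35;  TP3−TP1: 525a + 91b = −78.
Solving gives a = −0.12572, b = −0.13186.
Unit vector along 010° is (sin 10°, cos 10°) = (0.1736, 0.9848).
Slope in that direction = a·(0.1736) + b·(0.9848) = −0.15168.
Apparent dip = arctan|0.15168| = 8.63° (true dip is 10.3°, so apparent ≤ true as expected).

8.63°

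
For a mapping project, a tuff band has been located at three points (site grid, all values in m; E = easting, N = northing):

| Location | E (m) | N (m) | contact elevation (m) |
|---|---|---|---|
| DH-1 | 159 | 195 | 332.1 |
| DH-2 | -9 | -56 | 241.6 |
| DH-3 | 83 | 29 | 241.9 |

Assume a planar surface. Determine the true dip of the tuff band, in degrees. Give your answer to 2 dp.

Two edge vectors: DH-1→DH-2 = (-168, -251, -90.5), DH-1→DH-3 = (-76, -166, -90.2).
Normal n = (DH-1→DH-2) × (DH-1→DH-3) = (7617.2, -8275.6, 8812).
So ∂z/∂E = −n_x/n_z = −0.86441 and ∂z/∂N = −n_y/n_z = 0.93913.
Gradient magnitude |∇z| = √(a² + b²) = √(0.74721 + 0.88196) = 1.27639.
True dip = arctan(1.27639) = 51.92°, dipping toward SE (azimuth ≈ 137°).

51.92°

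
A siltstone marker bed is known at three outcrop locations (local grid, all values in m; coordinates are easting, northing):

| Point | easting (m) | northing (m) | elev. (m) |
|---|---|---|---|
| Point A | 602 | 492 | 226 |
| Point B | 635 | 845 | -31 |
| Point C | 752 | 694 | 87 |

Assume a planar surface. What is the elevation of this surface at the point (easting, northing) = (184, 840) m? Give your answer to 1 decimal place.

-55.1 m

Let the plane be z = a·easting + b·northing + c.
Point B−Point A: 33a + 353b = −257;  Point C−Point A: 150a + 202b = −139.
Solving gives a = 0.06151, b = −0.73380.
Then c = 226 − a·602 − b·492 = 550.00.
At (184, 840): z = 11.3 − 616.4 + 550.00 = -55.1 m.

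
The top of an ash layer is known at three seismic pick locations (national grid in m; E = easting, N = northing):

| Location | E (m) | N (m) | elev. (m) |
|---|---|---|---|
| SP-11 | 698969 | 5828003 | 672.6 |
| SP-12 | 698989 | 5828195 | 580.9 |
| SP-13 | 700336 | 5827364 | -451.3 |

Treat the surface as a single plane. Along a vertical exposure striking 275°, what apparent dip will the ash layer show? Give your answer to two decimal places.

Two edge vectors: SP-11→SP-12 = (20, 192, -91.7), SP-11→SP-13 = (1367, -639, -1123.9).
Normal n = (SP-11→SP-12) × (SP-11→SP-13) = (-274385.1, -102875.9, -275244).
So ∂z/∂E = −n_x/n_z = −0.99688 and ∂z/∂N = −n_y/n_z = −0.37376.
Unit vector along 275° is (sin 275°, cos 275°) = (-0.9962, 0.0872).
Slope in that direction = a·(-0.9962) + b·(0.0872) = 0.96051.
Apparent dip = arctan|0.96051| = 43.85° (true dip is 46.8°, so apparent ≤ true as expected).

43.85°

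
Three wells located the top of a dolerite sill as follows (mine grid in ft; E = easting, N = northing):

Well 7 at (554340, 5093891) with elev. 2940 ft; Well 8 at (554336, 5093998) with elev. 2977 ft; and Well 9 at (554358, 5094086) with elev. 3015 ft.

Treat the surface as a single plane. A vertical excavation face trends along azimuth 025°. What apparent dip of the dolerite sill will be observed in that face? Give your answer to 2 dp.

Let the plane be z = a·E + b·N + c.
Well 8−Well 7: −4a + 107b = 37;  Well 9−Well 7: 18a + 195b = 75.
Solving gives a = 0.29933, b = 0.35698.
Unit vector along 025° is (sin 25°, cos 25°) = (0.4226, 0.9063).
Slope in that direction = a·(0.4226) + b·(0.9063) = 0.45004.
Apparent dip = arctan|0.45004| = 24.23° (true dip is 25.0°, so apparent ≤ true as expected).

24.23°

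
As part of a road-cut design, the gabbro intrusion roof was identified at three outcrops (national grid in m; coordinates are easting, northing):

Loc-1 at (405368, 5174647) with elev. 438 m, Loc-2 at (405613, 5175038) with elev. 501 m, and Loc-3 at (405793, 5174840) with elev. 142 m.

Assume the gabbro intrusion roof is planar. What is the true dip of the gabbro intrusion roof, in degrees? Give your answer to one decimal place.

53.7°

Two edge vectors: Loc-1→Loc-2 = (245, 391, 63), Loc-1→Loc-3 = (425, 193, -296).
Normal n = (Loc-1→Loc-2) × (Loc-1→Loc-3) = (-127895, 99295, -118890).
So ∂z/∂easting = −n_x/n_z = −1.07574 and ∂z/∂northing = −n_y/n_z = 0.83518.
Gradient magnitude |∇z| = √(a² + b²) = √(1.15722 + 0.69753) = 1.36189.
True dip = arctan(1.36189) = 53.7°, dipping toward SE (azimuth ≈ 128°).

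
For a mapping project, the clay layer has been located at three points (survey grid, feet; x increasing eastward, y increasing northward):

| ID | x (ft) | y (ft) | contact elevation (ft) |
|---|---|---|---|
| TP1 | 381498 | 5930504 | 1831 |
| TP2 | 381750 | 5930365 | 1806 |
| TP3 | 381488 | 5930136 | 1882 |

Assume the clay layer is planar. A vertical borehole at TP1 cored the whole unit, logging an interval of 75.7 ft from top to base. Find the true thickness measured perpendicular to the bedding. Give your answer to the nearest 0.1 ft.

74.0 ft

Two edge vectors: TP1→TP2 = (252, -139, -25), TP1→TP3 = (-10, -368, 51).
Normal n = (TP1→TP2) × (TP1→TP3) = (-16289, -12602, -94126).
So ∂z/∂x = −n_x/n_z = −0.17306 and ∂z/∂y = −n_y/n_z = −0.13388.
|∇z| = √(a²+b²) = 0.21880, so dip δ = arctan(0.21880) = 12.34°.
True thickness = vertical thickness × cos δ = 75.7 × cos 12.34° = 74.0 ft.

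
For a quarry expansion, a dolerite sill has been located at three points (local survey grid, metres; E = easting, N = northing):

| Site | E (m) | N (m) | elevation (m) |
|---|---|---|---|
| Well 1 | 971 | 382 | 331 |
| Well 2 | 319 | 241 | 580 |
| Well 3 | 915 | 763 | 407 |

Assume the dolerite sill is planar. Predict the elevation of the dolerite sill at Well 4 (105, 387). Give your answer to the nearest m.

Two edge vectors: Well 1→Well 2 = (-652, -141, 249), Well 1→Well 3 = (-56, 381, 76).
Normal n = (Well 1→Well 2) × (Well 1→Well 3) = (-105585, 35608, -256308).
So ∂z/∂E = −n_x/n_z = −0.41195 and ∂z/∂N = −n_y/n_z = 0.13893.
Intercept c from Well 1: 331 + 400.00 − 53.07 = 677.93.
At (105, 387): z = −43.3 + 53.8 + 677.93 = 688.4 m.

688 m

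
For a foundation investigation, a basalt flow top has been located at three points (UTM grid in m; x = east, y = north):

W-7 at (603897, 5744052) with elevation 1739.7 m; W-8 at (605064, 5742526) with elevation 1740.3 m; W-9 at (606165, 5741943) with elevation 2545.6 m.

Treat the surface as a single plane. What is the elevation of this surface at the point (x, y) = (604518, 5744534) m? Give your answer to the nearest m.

Two edge vectors: W-7→W-8 = (1167, -1526, 0.6), W-7→W-9 = (2268, -2109, 805.9).
Normal n = (W-7→W-8) × (W-7→W-9) = (-1228538, -939124.5, 999765).
So ∂z/∂x = −n_x/n_z = 1.22882677 and ∂z/∂y = −n_y/n_z = 0.93934525.
Intercept c from W-7: 1739.7 − 742084.80 − 5395647.94 = −6135993.04.
At (604518, 5744534): z = 742847.9 + 5396100.7 − 6135993.04 = 2955.6 m.

2956 m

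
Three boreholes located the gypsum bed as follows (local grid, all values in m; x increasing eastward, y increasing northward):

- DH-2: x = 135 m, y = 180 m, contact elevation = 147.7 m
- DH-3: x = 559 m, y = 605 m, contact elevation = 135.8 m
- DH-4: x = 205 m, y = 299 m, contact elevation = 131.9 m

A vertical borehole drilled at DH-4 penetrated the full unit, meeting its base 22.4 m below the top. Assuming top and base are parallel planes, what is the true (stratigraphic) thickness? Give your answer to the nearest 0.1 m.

20.9 m

Two edge vectors: DH-2→DH-3 = (424, 425, -11.9), DH-2→DH-4 = (70, 119, -15.8).
Normal n = (DH-2→DH-3) × (DH-2→DH-4) = (-5298.9, 5866.2, 20706).
So ∂z/∂x = −n_x/n_z = 0.25591 and ∂z/∂y = −n_y/n_z = −0.28331.
|∇z| = √(a²+b²) = 0.38178, so dip δ = arctan(0.38178) = 20.90°.
True thickness = vertical thickness × cos δ = 22.4 × cos 20.90° = 20.9 m.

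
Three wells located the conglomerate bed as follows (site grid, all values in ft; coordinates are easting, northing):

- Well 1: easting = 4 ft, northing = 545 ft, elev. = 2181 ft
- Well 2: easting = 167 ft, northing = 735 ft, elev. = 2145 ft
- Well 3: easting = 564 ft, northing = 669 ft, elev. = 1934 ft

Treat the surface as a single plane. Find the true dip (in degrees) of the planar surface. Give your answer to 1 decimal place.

28.6°

Let the plane be z = a·easting + b·northing + c.
Well 2−Well 1: 163a + 190b = −36;  Well 3−Well 1: 560a + 124b = −247.
Solving gives a = −0.49271, b = 0.23322.
Gradient magnitude |∇z| = √(a² + b²) = √(0.24277 + 0.05439) = 0.54512.
True dip = arctan(0.54512) = 28.6°, dipping toward ESE (azimuth ≈ 115°).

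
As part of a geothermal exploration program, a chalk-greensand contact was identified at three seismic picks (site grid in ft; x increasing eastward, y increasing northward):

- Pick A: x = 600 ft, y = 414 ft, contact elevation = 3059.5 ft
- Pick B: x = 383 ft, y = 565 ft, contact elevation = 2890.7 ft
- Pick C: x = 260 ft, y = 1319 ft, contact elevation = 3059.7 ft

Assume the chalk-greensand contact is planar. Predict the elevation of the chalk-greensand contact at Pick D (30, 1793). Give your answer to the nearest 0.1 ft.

Let the plane be z = a·x + b·y + c.
Pick B−Pick A: −217a + 151b = −168.8;  Pick C−Pick A: −340a + 905b = 0.2.
Solving gives a = 1.053426, b = 0.395983.
Then c = 3059.5 − a·600 − b·414 = 2263.51.
At (30, 1793): z = 31.6 + 710.0 + 2263.51 = 3005.1 ft.

3005.1 ft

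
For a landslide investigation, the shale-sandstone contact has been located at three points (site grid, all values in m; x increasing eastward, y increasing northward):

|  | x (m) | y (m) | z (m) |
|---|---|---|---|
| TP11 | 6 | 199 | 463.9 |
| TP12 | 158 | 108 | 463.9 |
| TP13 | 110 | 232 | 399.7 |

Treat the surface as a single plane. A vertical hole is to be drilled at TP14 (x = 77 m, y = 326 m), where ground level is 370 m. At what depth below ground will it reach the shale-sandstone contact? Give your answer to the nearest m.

20 m

Let the plane be z = a·x + b·y + c.
TP12−TP11: 152a − 91b = 0;  TP13−TP11: 104a + 33b = −64.2.
Solving gives a = −0.40347, b = −0.67392.
Then c = 463.9 − a·6 − b·199 = 600.43.
At (77, 326): z_contact = −31.1 − 219.7 + 600.43 = 349.7 m.
Depth below ground = 370 − 349.7 = 20 m.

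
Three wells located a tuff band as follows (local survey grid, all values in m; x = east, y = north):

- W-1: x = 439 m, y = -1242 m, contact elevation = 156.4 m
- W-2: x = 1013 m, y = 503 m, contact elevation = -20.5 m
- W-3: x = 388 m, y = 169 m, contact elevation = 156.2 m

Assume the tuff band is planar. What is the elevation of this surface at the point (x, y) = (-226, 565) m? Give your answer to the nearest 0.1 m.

Two edge vectors: W-1→W-2 = (574, 1745, -176.9), W-1→W-3 = (-51, 1411, -0.2).
Normal n = (W-1→W-2) × (W-1→W-3) = (249256.9, 9136.7, 898909).
So ∂z/∂x = −n_x/n_z = −0.277288 and ∂z/∂y = −n_y/n_z = −0.010164.
Intercept c from W-1: 156.4 + 121.73 − 12.62 = 265.51.
At (-226, 565): z = 62.7 − 5.7 + 265.51 = 322.4 m.

322.4 m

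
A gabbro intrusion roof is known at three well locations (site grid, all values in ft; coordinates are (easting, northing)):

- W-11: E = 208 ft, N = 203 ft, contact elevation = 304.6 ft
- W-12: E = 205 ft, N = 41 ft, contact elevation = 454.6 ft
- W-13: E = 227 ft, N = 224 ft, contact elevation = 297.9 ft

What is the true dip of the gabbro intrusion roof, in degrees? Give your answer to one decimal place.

49.3°

Let the plane be z = a·E + b·N + c.
W-12−W-11: −3a − 162b = 150;  W-13−W-11: 19a + 21b = −6.7.
Solving gives a = 0.68478, b = −0.93861.
Gradient magnitude |∇z| = √(a² + b²) = √(0.46892 + 0.88098) = 1.16185.
True dip = arctan(1.16185) = 49.3°, dipping toward NW (azimuth ≈ 324°).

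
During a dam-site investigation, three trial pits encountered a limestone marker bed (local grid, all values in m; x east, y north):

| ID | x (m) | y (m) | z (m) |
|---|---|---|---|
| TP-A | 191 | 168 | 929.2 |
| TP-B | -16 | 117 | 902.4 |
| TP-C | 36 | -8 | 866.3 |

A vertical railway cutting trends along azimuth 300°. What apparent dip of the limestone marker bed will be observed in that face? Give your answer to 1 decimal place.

Two edge vectors: TP-A→TP-B = (-207, -51, -26.8), TP-A→TP-C = (-155, -176, -62.9).
Normal n = (TP-A→TP-B) × (TP-A→TP-C) = (-1508.9, -8866.3, 28527).
So ∂z/∂x = −n_x/n_z = 0.05289 and ∂z/∂y = −n_y/n_z = 0.31080.
Unit vector along 300° is (sin 300°, cos 300°) = (-0.8660, 0.5000).
Slope in that direction = a·(-0.8660) + b·(0.5000) = 0.10959.
Apparent dip = arctan|0.10959| = 6.3° (true dip is 17.5°, so apparent ≤ true as expected).

6.3°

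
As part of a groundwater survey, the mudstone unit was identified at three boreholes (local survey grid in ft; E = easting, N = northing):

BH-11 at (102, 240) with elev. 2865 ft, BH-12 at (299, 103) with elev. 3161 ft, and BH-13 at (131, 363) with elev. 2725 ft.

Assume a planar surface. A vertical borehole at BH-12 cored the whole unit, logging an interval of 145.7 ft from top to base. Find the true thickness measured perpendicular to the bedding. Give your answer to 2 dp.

83.88 ft

Let the plane be z = a·E + b·N + c.
BH-12−BH-11: 197a − 137b = 296;  BH-13−BH-11: 29a + 123b = −140.
Solving gives a = 0.61084, b = −1.28223.
|∇z| = √(a²+b²) = 1.42029, so dip δ = arctan(1.42029) = 54.85°.
True thickness = vertical thickness × cos δ = 145.7 × cos 54.85° = 83.88 ft.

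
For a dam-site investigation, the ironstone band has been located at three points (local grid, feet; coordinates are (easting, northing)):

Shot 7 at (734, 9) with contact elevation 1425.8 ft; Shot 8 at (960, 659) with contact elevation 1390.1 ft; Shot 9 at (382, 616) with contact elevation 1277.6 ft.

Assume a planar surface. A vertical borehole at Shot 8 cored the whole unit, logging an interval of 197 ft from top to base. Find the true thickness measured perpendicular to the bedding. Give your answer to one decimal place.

191.6 ft

Two edge vectors: Shot 7→Shot 8 = (226, 650, -35.7), Shot 7→Shot 9 = (-352, 607, -148.2).
Normal n = (Shot 7→Shot 8) × (Shot 7→Shot 9) = (-74660.1, 46059.6, 365982).
So ∂z/∂E = −n_x/n_z = 0.20400 and ∂z/∂N = −n_y/n_z = −0.12585.
|∇z| = √(a²+b²) = 0.23970, so dip δ = arctan(0.23970) = 13.48°.
True thickness = vertical thickness × cos δ = 197 × cos 13.48° = 191.6 ft.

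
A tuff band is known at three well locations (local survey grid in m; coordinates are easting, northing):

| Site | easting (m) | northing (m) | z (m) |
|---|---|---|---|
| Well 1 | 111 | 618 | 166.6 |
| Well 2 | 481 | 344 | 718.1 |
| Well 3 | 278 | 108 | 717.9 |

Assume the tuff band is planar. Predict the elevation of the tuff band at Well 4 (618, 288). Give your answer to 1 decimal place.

886.7 m

Two edge vectors: Well 1→Well 2 = (370, -274, 551.5), Well 1→Well 3 = (167, -510, 551.3).
Normal n = (Well 1→Well 2) × (Well 1→Well 3) = (130208.8, -111880.5, -142942).
So ∂z/∂easting = −n_x/n_z = 0.91092 and ∂z/∂northing = −n_y/n_z = −0.78270.
Intercept c from Well 1: 166.6 − 101.11 + 483.71 = 549.20.
At (618, 288): z = 562.9 − 225.4 + 549.20 = 886.7 m.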